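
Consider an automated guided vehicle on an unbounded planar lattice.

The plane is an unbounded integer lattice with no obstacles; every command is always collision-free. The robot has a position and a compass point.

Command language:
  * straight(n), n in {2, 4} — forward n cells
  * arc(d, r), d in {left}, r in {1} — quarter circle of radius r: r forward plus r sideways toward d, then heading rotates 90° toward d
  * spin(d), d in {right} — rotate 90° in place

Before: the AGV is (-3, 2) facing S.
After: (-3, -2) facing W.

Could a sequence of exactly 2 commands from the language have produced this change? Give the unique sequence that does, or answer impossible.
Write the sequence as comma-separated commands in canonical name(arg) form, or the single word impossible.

straight(4), spin(right)

key: position moved to (-3,-2) AND the heading swung to W — translation plus rotation needed
begin: (-3, 2) facing S
t=1 straight(4) ⇒ (-3, -2) facing S
t=2 spin(right) ⇒ (-3, -2) facing W
no other 2-command option fits: unique.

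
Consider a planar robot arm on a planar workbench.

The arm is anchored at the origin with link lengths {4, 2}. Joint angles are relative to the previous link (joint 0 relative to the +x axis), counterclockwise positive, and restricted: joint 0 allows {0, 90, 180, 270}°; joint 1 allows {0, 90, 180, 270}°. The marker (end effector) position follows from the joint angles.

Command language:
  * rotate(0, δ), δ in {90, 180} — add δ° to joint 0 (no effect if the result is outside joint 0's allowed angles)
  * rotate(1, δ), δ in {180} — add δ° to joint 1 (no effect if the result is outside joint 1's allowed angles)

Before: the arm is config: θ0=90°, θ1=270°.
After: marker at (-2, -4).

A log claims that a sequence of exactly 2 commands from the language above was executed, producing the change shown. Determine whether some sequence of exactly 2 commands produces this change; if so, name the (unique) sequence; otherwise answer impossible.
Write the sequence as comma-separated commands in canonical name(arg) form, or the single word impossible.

t0: config: θ0=90°, θ1=270°
[1] after rotate(0, 90): config: θ0=180°, θ1=270°
[2] after rotate(0, 90): config: θ0=270°, θ1=270°
no other 2-command option fits: unique.

rotate(0, 90), rotate(0, 90)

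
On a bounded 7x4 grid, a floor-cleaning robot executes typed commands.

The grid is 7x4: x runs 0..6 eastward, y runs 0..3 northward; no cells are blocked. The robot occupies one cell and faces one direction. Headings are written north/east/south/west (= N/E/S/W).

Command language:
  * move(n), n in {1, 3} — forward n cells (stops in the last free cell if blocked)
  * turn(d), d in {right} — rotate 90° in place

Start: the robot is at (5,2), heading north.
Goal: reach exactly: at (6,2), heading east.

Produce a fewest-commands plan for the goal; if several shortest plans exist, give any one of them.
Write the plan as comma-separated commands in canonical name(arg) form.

turn(right), move(1)

begin: at (5,2), heading north
[1] after turn(right): at (5,2), heading east
[2] after move(1): at (6,2), heading east
no 1-step plan works, so 2 is optimal.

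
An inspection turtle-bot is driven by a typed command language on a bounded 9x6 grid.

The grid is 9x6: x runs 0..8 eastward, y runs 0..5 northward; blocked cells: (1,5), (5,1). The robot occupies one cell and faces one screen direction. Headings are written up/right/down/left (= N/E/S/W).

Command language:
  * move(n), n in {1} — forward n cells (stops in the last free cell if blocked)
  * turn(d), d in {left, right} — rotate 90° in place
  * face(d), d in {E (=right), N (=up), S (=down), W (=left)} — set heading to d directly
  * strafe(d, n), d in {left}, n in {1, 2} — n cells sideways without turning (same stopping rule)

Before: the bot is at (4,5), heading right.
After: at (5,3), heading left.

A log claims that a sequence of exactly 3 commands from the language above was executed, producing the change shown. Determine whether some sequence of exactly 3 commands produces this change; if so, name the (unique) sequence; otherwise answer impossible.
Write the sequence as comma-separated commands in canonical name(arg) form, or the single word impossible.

key: position moved to (5,3) AND the heading swung to W — translation plus rotation needed
initial: at (4,5), heading right
1. move(1) → at (5,5), heading right
2. face(W) → at (5,5), heading left
3. strafe(left, 2) → at (5,3), heading left
no rival 3-sequence matches.

move(1), face(W), strafe(left, 2)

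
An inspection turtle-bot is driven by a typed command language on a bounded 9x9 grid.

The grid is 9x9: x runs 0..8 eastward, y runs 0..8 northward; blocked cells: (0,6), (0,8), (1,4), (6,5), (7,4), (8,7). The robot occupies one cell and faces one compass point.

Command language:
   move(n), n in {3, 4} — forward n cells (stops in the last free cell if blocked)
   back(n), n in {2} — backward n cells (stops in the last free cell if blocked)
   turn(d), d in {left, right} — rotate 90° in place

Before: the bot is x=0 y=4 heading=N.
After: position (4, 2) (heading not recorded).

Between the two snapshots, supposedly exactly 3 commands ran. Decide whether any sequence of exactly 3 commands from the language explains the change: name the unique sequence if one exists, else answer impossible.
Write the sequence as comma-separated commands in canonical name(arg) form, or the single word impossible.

key: order matters: swapping back(2) and move(4) lands elsewhere
initial: x=0 y=4 heading=N
t=1 back(2) ⇒ x=0 y=2 heading=N
t=2 turn(right) ⇒ x=0 y=2 heading=E
t=3 move(4) ⇒ x=4 y=2 heading=E
no other 3-command option fits: unique.

back(2), turn(right), move(4)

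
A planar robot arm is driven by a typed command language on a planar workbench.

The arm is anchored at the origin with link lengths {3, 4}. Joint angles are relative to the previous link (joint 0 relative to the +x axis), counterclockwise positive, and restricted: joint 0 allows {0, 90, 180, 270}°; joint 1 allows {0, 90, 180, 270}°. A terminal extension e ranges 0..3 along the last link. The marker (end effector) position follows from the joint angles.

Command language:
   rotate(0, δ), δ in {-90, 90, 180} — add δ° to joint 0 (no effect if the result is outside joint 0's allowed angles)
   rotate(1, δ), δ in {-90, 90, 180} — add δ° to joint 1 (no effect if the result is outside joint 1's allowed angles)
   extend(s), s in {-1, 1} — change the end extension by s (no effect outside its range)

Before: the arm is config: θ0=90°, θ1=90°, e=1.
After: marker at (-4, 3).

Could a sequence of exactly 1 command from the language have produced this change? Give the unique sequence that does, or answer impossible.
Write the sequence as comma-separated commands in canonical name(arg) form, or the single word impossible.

extend(-1)

begin: config: θ0=90°, θ1=90°, e=1
1. extend(-1) → config: θ0=90°, θ1=90°, e=0
all 8 alternatives checked — unique.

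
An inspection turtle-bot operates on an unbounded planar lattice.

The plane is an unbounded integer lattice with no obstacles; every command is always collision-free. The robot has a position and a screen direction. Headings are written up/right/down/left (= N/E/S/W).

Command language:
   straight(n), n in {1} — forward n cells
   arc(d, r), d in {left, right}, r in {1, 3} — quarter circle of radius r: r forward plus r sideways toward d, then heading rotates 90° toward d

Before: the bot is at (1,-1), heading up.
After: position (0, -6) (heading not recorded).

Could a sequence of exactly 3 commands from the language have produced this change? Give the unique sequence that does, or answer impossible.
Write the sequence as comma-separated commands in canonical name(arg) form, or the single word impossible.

key: running arc(left, 3) before arc(left, 1) would end elsewhere — order is forced
t0: at (1,-1), heading up
t=1 arc(left, 1) ⇒ at (0,0), heading left
t=2 arc(left, 3) ⇒ at (-3,-3), heading down
t=3 arc(left, 3) ⇒ at (0,-6), heading right
uniquely the one of 125 3-step routes that fits.

arc(left, 1), arc(left, 3), arc(left, 3)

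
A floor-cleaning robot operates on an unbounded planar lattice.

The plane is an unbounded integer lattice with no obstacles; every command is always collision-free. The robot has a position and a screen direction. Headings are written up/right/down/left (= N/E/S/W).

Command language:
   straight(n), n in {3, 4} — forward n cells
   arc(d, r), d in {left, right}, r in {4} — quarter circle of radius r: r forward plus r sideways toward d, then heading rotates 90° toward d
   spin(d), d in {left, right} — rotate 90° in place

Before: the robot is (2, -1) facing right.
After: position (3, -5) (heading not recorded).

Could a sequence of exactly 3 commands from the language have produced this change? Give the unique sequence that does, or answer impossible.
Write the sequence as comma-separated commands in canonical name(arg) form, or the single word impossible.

arc(right, 4), spin(right), straight(3)

key: order matters: swapping arc(right, 4) and straight(3) lands elsewhere
initial: (2, -1) facing right
1. arc(right, 4) → (6, -5) facing down
2. spin(right) → (6, -5) facing left
3. straight(3) → (3, -5) facing left
no rival 3-sequence matches.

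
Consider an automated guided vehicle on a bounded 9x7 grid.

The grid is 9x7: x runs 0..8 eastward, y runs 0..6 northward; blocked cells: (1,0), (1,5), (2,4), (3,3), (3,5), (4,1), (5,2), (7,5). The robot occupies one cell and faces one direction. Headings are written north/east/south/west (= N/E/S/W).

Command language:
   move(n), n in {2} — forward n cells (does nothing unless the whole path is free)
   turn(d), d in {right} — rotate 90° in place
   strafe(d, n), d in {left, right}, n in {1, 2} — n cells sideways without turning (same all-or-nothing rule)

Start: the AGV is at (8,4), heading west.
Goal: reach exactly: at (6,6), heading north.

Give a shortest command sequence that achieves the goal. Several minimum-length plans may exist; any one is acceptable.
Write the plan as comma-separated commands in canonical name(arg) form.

move(2), strafe(right, 2), turn(right)

t0: at (8,4), heading west
[1] after move(2): at (6,4), heading west
[2] after strafe(right, 2): at (6,6), heading west
[3] after turn(right): at (6,6), heading north
nothing shorter than 3 reaches the goal.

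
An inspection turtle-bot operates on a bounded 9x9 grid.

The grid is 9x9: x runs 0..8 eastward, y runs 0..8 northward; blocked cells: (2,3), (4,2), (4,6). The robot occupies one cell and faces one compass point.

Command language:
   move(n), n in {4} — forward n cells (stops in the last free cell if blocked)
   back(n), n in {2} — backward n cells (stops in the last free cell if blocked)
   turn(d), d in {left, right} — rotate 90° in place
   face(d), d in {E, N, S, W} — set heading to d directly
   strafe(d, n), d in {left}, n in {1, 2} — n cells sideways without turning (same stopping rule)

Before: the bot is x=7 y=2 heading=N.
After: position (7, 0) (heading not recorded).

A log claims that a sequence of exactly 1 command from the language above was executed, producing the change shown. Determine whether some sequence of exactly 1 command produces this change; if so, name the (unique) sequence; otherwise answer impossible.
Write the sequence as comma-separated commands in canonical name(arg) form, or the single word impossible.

begin: x=7 y=2 heading=N
step 1 (back(2)): x=7 y=0 heading=N
no other 1-command option fits: unique.

back(2)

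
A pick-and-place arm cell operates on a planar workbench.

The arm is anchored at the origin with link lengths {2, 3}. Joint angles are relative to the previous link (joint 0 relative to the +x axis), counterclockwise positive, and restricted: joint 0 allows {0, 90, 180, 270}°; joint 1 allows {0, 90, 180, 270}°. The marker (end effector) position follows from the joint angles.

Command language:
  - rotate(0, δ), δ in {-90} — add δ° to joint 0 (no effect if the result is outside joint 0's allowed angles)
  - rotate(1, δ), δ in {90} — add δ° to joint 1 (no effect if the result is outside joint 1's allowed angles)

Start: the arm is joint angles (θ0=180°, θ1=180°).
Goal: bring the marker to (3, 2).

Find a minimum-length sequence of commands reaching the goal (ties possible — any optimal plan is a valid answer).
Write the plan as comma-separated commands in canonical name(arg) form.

t0: joint angles (θ0=180°, θ1=180°)
step 1 (rotate(1, 90)): joint angles (θ0=180°, θ1=270°)
step 2 (rotate(0, -90)): joint angles (θ0=90°, θ1=270°)
minimal: 2 command(s), checked below 2.

rotate(1, 90), rotate(0, -90)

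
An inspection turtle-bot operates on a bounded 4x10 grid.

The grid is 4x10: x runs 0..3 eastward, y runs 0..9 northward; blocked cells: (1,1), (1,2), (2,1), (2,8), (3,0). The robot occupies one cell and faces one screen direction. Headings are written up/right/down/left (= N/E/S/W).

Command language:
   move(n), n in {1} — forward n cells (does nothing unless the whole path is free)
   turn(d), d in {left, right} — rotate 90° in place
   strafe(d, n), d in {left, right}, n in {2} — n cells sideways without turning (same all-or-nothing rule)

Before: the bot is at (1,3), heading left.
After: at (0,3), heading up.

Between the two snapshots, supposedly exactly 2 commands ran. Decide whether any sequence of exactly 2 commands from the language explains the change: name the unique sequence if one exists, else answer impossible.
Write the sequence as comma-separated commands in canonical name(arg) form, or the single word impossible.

move(1), turn(right)

key: cell and facing (now N) both changed — the 2 commands mix motion and turning
from: at (1,3), heading left
[1] after move(1): at (0,3), heading left
[2] after turn(right): at (0,3), heading up
no other 2-command option fits: unique.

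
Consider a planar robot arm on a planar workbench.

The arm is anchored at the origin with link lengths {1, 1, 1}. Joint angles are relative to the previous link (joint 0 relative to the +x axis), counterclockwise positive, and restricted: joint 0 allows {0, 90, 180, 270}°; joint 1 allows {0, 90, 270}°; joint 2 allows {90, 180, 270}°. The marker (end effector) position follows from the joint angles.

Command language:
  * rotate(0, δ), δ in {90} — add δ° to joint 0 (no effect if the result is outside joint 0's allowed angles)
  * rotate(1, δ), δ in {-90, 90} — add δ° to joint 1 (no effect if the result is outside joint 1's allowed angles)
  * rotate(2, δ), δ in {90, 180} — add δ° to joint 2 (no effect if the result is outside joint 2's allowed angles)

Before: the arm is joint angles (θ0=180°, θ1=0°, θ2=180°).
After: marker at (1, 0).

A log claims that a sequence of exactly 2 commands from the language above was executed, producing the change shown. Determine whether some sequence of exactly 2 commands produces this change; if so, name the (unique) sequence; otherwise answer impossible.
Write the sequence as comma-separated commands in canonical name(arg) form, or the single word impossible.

start: joint angles (θ0=180°, θ1=0°, θ2=180°)
step 1 (rotate(0, 90)): joint angles (θ0=270°, θ1=0°, θ2=180°)
step 2 (rotate(0, 90)): joint angles (θ0=0°, θ1=0°, θ2=180°)
no other 2-command option fits: unique.

rotate(0, 90), rotate(0, 90)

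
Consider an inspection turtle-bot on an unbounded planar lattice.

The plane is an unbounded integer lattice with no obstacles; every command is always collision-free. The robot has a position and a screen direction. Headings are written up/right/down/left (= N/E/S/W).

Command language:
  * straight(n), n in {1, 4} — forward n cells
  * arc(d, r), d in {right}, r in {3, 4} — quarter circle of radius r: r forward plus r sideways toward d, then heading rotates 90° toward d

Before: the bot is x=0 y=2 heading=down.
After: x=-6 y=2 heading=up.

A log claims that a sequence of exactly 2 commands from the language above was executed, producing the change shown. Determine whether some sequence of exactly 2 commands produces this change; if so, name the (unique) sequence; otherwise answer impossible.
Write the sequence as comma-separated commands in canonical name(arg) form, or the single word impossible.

arc(right, 3), arc(right, 3)

key: position moved to (-6,2) AND the heading swung to N — translation plus rotation needed
initial: x=0 y=2 heading=down
[1] after arc(right, 3): x=-3 y=-1 heading=left
[2] after arc(right, 3): x=-6 y=2 heading=up
all 16 alternatives checked — unique.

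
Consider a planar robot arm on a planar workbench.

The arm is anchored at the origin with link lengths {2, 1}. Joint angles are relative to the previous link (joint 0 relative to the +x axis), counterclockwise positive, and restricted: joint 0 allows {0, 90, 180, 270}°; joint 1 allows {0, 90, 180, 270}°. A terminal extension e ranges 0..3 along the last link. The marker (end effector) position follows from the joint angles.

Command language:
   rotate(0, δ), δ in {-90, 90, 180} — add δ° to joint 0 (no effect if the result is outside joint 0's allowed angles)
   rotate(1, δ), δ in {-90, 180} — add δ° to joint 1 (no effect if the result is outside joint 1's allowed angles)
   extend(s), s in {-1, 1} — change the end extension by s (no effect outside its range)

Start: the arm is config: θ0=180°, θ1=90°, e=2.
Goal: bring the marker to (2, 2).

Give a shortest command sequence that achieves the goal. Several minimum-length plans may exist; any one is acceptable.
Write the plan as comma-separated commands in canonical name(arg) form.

rotate(0, 180), extend(-1)

t0: config: θ0=180°, θ1=90°, e=2
[1] after rotate(0, 180): config: θ0=0°, θ1=90°, e=2
[2] after extend(-1): config: θ0=0°, θ1=90°, e=1
nothing shorter than 2 reaches the goal.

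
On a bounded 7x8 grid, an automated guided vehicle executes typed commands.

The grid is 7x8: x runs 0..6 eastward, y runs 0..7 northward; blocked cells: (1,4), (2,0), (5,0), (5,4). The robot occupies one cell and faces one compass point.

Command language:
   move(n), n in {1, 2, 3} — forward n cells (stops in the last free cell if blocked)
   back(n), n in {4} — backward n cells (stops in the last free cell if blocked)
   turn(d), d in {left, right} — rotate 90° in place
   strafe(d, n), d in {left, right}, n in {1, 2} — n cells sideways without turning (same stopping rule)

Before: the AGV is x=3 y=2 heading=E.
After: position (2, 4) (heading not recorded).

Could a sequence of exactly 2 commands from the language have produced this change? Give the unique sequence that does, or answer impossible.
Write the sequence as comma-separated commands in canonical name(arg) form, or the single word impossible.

key: order matters: swapping strafe(left, 2) and back(4) lands elsewhere
from: x=3 y=2 heading=E
step 1 (strafe(left, 2)): x=3 y=4 heading=E
step 2 (back(4)): x=2 y=4 heading=E
uniquely the one of 100 2-step routes that fits.

strafe(left, 2), back(4)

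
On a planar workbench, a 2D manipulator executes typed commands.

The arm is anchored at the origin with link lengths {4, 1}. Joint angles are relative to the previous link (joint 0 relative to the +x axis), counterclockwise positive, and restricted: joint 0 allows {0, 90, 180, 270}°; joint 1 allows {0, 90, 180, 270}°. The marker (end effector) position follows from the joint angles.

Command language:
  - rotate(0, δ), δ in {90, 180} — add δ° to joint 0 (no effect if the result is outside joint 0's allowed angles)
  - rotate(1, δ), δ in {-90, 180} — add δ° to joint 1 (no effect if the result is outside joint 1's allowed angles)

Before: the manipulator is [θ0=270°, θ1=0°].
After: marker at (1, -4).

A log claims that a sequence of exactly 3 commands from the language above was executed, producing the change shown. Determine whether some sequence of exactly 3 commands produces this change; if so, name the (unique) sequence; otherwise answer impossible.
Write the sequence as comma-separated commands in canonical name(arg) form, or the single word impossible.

rotate(1, -90), rotate(1, -90), rotate(1, -90)

t0: [θ0=270°, θ1=0°]
step 1 (rotate(1, -90)): [θ0=270°, θ1=270°]
step 2 (rotate(1, -90)): [θ0=270°, θ1=180°]
step 3 (rotate(1, -90)): [θ0=270°, θ1=90°]
no rival 3-sequence matches.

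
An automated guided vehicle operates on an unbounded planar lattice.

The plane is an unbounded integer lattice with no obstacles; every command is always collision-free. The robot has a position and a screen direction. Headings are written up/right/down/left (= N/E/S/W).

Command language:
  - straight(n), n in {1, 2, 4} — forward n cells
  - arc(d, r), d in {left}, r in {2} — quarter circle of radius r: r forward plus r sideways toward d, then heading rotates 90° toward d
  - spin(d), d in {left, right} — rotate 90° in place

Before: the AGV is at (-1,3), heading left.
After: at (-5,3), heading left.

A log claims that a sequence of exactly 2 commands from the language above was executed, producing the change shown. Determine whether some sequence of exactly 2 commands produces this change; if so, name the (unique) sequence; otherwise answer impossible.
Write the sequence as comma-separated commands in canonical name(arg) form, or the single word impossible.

straight(2), straight(2)

key: still facing W at the end — nothing in the sequence rotates
t0: at (-1,3), heading left
1. straight(2) → at (-3,3), heading left
2. straight(2) → at (-5,3), heading left
no rival 2-sequence matches.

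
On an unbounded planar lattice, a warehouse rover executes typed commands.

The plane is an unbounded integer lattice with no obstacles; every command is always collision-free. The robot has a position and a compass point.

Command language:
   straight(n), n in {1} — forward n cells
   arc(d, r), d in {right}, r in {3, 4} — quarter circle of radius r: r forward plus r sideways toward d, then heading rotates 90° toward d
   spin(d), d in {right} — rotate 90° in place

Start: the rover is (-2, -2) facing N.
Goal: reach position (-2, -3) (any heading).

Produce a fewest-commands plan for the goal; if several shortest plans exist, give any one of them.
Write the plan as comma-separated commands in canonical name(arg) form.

spin(right), spin(right), straight(1)

start: (-2, -2) facing N
1. spin(right) → (-2, -2) facing E
2. spin(right) → (-2, -2) facing S
3. straight(1) → (-2, -3) facing S
no 2-step plan works, so 3 is optimal.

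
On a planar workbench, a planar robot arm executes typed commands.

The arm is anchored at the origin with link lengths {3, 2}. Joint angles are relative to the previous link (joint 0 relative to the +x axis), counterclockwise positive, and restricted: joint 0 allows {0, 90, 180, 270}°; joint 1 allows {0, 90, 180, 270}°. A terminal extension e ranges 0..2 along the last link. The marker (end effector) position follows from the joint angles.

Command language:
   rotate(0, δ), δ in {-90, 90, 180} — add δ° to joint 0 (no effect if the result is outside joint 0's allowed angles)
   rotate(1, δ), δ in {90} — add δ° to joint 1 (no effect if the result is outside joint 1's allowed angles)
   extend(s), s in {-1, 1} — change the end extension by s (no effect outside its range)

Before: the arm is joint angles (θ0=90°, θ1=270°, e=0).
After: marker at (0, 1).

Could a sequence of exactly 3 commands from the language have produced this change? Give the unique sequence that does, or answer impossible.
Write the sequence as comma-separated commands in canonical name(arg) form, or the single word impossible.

begin: joint angles (θ0=90°, θ1=270°, e=0)
1. rotate(1, 90) → joint angles (θ0=90°, θ1=0°, e=0)
2. rotate(1, 90) → joint angles (θ0=90°, θ1=90°, e=0)
3. rotate(1, 90) → joint angles (θ0=90°, θ1=180°, e=0)
no other 3-command option fits: unique.

rotate(1, 90), rotate(1, 90), rotate(1, 90)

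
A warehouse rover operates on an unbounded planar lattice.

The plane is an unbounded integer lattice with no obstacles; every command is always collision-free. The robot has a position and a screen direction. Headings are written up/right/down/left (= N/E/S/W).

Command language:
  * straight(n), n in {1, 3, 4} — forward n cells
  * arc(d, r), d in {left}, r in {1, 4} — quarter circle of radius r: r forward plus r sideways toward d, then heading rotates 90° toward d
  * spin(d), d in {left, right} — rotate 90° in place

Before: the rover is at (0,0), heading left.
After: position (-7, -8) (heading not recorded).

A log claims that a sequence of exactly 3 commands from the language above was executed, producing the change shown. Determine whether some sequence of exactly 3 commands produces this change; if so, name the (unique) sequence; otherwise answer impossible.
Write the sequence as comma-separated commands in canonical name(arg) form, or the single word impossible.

straight(3), arc(left, 4), straight(4)

key: order matters: swapping straight(3) and straight(4) lands elsewhere
from: at (0,0), heading left
1. straight(3) → at (-3,0), heading left
2. arc(left, 4) → at (-7,-4), heading down
3. straight(4) → at (-7,-8), heading down
all 343 alternatives checked — unique.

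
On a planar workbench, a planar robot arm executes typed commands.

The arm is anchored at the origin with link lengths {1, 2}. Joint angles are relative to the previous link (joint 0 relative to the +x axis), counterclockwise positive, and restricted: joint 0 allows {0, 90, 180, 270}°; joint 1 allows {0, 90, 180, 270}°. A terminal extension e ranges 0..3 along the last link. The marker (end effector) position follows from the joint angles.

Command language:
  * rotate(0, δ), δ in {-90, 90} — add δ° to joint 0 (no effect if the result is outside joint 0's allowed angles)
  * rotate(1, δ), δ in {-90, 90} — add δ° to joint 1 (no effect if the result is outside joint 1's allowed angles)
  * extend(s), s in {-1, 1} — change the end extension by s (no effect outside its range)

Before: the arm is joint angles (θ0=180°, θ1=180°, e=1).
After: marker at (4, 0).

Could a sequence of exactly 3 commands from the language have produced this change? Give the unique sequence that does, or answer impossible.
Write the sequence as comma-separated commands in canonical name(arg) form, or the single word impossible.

extend(1), extend(1), extend(1)

from: joint angles (θ0=180°, θ1=180°, e=1)
[1] after extend(1): joint angles (θ0=180°, θ1=180°, e=2)
[2] after extend(1): joint angles (θ0=180°, θ1=180°, e=3)
[3] after extend(1): joint angles (θ0=180°, θ1=180°, e=3)
no rival 3-sequence matches.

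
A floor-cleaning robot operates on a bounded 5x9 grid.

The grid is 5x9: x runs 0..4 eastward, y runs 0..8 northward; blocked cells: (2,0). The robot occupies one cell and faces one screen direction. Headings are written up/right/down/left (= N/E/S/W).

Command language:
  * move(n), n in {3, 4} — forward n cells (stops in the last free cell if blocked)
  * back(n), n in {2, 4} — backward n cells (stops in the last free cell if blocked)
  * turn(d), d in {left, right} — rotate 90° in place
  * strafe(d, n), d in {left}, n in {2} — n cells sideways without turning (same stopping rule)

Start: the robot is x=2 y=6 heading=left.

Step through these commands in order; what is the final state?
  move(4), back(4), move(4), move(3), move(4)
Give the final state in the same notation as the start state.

begin: x=2 y=6 heading=left
step 1 (move(4)): x=0 y=6 heading=left
step 2 (back(4)): x=4 y=6 heading=left
step 3 (move(4)): x=0 y=6 heading=left
step 4 (move(3)): x=0 y=6 heading=left
step 5 (move(4)): x=0 y=6 heading=left

x=0 y=6 heading=left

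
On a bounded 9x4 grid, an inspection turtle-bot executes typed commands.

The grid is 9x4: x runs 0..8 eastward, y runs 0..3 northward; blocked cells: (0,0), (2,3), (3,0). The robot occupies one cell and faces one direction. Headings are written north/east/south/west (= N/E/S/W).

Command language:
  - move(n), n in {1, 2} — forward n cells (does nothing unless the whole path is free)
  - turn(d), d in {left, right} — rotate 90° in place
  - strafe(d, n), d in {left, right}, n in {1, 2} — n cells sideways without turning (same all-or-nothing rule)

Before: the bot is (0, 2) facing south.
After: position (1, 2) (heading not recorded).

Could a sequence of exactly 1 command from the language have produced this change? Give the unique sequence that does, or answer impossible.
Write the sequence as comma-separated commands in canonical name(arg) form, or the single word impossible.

strafe(left, 1)

from: (0, 2) facing south
t=1 strafe(left, 1) ⇒ (1, 2) facing south
no other 1-command option fits: unique.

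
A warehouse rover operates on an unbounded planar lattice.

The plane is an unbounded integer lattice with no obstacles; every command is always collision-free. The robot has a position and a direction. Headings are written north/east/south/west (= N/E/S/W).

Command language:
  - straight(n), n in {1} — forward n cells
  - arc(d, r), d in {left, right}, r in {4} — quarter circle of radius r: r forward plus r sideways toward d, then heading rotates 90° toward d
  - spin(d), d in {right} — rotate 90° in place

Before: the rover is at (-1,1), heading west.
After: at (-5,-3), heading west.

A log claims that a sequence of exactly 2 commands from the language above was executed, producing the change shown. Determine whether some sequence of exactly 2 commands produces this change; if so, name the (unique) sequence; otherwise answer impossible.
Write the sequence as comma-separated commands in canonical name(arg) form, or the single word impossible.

key: running spin(right) before arc(left, 4) would end elsewhere — order is forced
begin: at (-1,1), heading west
step 1 (arc(left, 4)): at (-5,-3), heading south
step 2 (spin(right)): at (-5,-3), heading west
no other 2-command option fits: unique.

arc(left, 4), spin(right)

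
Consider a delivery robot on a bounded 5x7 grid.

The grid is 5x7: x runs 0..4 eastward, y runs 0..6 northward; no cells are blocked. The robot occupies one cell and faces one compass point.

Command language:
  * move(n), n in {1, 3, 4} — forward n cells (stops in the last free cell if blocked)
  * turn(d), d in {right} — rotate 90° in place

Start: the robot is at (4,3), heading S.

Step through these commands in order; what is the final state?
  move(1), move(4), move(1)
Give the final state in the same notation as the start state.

start: at (4,3), heading S
1. move(1) → at (4,2), heading S
2. move(4) → at (4,0), heading S
3. move(1) → at (4,0), heading S

at (4,0), heading S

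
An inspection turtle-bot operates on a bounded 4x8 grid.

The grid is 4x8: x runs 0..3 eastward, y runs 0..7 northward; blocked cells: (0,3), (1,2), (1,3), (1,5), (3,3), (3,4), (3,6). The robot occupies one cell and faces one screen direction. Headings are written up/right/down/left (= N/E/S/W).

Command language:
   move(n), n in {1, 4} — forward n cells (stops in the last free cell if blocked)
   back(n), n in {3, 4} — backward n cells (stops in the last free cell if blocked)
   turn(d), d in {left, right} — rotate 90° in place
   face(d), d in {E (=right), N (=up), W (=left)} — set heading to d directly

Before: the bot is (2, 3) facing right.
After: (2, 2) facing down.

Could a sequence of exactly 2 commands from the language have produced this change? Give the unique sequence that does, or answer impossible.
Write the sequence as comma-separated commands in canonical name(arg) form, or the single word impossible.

turn(right), move(1)

key: cell and facing (now S) both changed — the 2 commands mix motion and turning
from: (2, 3) facing right
[1] after turn(right): (2, 3) facing down
[2] after move(1): (2, 2) facing down
all 81 alternatives checked — unique.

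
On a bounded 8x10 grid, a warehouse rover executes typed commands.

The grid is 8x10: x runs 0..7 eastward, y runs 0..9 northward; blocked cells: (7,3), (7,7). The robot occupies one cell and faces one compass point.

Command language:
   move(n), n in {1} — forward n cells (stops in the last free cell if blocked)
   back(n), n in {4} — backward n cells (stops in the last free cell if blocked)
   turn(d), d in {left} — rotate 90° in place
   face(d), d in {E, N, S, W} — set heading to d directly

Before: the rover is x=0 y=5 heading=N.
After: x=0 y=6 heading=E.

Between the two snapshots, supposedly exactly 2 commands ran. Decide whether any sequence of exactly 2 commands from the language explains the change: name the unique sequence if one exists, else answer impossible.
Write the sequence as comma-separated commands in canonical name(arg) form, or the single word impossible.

move(1), face(E)

key: order matters: swapping move(1) and face(E) lands elsewhere
start: x=0 y=5 heading=N
step 1 (move(1)): x=0 y=6 heading=N
step 2 (face(E)): x=0 y=6 heading=E
no other 2-command option fits: unique.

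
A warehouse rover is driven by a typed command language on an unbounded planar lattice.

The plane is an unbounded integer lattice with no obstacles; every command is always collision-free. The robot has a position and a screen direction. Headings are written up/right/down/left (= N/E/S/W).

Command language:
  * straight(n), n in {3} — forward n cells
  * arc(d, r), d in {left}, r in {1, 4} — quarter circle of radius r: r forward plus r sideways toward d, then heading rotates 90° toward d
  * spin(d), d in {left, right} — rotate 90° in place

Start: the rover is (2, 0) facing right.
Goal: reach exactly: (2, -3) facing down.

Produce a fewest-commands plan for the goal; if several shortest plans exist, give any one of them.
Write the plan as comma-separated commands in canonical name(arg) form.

begin: (2, 0) facing right
[1] after spin(right): (2, 0) facing down
[2] after straight(3): (2, -3) facing down
shorter routes all fall short; 2 is best.

spin(right), straight(3)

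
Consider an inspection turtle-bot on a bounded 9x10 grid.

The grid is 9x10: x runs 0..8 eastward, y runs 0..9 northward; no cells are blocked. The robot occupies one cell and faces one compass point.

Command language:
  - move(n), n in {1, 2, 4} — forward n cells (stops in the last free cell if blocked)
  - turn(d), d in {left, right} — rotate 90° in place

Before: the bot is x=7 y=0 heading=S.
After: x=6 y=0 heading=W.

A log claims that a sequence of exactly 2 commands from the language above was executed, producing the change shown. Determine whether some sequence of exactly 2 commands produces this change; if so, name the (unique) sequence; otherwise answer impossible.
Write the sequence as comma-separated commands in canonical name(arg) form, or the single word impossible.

key: position moved to (6,0) AND the heading swung to W — translation plus rotation needed
from: x=7 y=0 heading=S
1. turn(right) → x=7 y=0 heading=W
2. move(1) → x=6 y=0 heading=W
no other 2-command option fits: unique.

turn(right), move(1)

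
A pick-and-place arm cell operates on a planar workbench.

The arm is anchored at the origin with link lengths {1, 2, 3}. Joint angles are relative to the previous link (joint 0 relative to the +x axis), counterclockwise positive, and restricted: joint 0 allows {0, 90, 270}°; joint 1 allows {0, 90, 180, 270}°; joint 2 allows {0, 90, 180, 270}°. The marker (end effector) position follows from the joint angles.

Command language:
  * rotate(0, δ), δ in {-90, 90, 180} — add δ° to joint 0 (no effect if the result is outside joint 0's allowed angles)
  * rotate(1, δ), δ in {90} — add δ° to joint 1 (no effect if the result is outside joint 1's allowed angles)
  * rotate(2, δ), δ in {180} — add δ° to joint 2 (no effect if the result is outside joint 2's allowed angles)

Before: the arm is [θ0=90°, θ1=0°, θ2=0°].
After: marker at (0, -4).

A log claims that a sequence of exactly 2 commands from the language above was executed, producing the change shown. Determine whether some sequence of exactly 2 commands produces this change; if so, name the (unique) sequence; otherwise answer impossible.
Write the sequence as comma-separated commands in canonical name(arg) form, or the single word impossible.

rotate(1, 90), rotate(1, 90)

start: [θ0=90°, θ1=0°, θ2=0°]
1. rotate(1, 90) → [θ0=90°, θ1=90°, θ2=0°]
2. rotate(1, 90) → [θ0=90°, θ1=180°, θ2=0°]
no other 2-command option fits: unique.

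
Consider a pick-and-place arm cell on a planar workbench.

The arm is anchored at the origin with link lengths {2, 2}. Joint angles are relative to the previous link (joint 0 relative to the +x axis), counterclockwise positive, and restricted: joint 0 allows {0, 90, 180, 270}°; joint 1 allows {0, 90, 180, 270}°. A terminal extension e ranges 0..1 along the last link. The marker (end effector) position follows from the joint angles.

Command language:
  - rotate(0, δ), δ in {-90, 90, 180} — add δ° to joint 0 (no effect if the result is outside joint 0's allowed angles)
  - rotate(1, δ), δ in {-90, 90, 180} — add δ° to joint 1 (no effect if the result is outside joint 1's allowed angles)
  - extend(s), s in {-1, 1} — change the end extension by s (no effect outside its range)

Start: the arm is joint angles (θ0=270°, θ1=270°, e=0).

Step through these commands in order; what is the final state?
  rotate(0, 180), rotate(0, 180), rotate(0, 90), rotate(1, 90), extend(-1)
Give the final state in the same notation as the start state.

joint angles (θ0=0°, θ1=0°, e=0)

t0: joint angles (θ0=270°, θ1=270°, e=0)
1. rotate(0, 180) → joint angles (θ0=90°, θ1=270°, e=0)
2. rotate(0, 180) → joint angles (θ0=270°, θ1=270°, e=0)
3. rotate(0, 90) → joint angles (θ0=0°, θ1=270°, e=0)
4. rotate(1, 90) → joint angles (θ0=0°, θ1=0°, e=0)
5. extend(-1) → joint angles (θ0=0°, θ1=0°, e=0)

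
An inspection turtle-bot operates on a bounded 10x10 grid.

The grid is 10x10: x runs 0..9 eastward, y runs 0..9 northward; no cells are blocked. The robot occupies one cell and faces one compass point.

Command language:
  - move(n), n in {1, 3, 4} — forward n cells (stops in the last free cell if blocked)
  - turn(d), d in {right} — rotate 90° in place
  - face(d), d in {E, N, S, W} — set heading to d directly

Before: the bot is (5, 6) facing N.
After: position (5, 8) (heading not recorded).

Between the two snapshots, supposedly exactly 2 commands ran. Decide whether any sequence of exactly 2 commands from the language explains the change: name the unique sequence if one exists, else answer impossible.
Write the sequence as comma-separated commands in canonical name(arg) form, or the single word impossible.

t0: (5, 6) facing N
[1] after move(1): (5, 7) facing N
[2] after move(1): (5, 8) facing N
uniquely the one of 64 2-step routes that fits.

move(1), move(1)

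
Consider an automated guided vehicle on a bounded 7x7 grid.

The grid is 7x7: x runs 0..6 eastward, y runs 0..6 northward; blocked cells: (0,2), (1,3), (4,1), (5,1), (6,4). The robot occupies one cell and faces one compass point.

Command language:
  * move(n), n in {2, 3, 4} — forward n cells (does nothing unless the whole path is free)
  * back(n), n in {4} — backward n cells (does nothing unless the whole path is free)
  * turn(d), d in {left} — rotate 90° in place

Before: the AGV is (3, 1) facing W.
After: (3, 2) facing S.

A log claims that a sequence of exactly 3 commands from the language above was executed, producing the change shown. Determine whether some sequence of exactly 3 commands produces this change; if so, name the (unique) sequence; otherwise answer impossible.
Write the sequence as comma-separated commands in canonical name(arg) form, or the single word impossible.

key: running move(3) before turn(left) would end elsewhere — order is forced
begin: (3, 1) facing W
t=1 turn(left) ⇒ (3, 1) facing S
t=2 back(4) ⇒ (3, 5) facing S
t=3 move(3) ⇒ (3, 2) facing S
all 125 alternatives checked — unique.

turn(left), back(4), move(3)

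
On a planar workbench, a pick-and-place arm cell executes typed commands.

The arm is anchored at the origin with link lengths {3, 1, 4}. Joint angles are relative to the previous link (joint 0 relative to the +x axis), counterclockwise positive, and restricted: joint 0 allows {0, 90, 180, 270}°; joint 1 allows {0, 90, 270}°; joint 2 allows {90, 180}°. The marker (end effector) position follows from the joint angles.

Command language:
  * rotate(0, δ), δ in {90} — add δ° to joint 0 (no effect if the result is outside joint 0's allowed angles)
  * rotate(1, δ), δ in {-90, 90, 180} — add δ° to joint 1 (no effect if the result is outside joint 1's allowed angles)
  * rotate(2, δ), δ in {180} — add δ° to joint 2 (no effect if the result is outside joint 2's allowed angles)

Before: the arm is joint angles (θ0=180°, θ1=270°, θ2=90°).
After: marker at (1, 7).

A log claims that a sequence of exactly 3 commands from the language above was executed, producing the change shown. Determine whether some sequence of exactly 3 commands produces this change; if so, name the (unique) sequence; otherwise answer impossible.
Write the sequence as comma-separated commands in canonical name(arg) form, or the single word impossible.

t0: joint angles (θ0=180°, θ1=270°, θ2=90°)
[1] after rotate(0, 90): joint angles (θ0=270°, θ1=270°, θ2=90°)
[2] after rotate(0, 90): joint angles (θ0=0°, θ1=270°, θ2=90°)
[3] after rotate(0, 90): joint angles (θ0=90°, θ1=270°, θ2=90°)
uniquely the one of 125 3-step routes that fits.

rotate(0, 90), rotate(0, 90), rotate(0, 90)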